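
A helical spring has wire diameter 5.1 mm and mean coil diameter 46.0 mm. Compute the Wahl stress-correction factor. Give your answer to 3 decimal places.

C = D/d = 46.0/5.1 = 9.0196
K_W = (4C−1)/(4C−4) + 0.615/C = 35.078/32.078 + 0.0682 = 1.1617

1.162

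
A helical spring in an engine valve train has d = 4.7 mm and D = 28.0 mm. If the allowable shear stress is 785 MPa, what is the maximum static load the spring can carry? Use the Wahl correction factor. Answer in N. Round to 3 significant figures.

911 N

C = D/d = 28.0/4.7 = 5.9574
K_W = (4C−1)/(4C−4) + 0.615/C = 22.830/19.830 + 0.1032 = 1.2545
τ_max = K·8FD/(πd³) → F_max = τ_allow·πd³/(8DK)
F_max = 785·π·4.7³/(8·28.0·1.2545) = 2.5604e+05/281.01 = 911.15 N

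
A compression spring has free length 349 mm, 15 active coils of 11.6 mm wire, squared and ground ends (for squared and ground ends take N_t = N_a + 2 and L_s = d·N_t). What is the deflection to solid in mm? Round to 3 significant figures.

N_t = 17; L_s = 11.6·17 = 197.2 mm
δ_solid = L₀ − L_s = 349 − 197.2 = 151.8 mm

152 mm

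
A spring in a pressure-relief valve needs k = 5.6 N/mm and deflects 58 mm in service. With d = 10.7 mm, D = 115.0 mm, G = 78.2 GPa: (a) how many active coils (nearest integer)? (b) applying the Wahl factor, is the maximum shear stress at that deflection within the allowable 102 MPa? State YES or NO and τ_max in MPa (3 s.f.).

N_a = Gd⁴/(8D³k) = (78.2×10³)(10.7⁴)/(8·115.0³·5.6) = 15.04 → N_a = 15
Actual rate k = Gd⁴/(8D³·15) = 5.6165 N/mm
Working load F = kδ = 5.6165·58 = 325.76 N
C = 115.0/10.7 = 10.7477; K_W = (4C−1)/(4C−4)+0.615/C = 1.1342
τ_max = K_W·8FD/(πd³) = 1.1342·77.872 = 88.32 MPa
τ_max ≤ 102 MPa → acceptable

(a) 15 coils; (b) YES, τ_max = 88.3 MPa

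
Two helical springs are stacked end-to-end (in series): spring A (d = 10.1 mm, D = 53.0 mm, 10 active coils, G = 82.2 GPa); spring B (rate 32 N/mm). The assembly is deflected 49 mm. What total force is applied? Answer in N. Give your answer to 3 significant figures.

k_A = Gd⁴/(8D³N_a) = (82.2×10³)(10.1⁴)/(8·53.0³·10) = 71.819 N/mm
Series: 1/k_eq = 1/71.819 + 1/32 = 0.045174; k_eq = 22.137 N/mm
F = k_eq·δ = 22.137·49 = 1084.7 N

1080 N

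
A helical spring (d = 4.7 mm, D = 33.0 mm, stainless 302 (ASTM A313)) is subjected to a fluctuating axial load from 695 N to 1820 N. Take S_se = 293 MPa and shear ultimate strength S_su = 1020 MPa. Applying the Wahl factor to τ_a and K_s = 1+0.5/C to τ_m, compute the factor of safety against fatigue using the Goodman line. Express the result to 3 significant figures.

0.339

C = D/d = 33.0/4.7 = 7.0213; K_W = (4C−1)/(4C−4)+0.615/C = 1.2121; K_s = 1+0.5/C = 1.0712
F_a = (F_max−F_min)/2 = 562.5 N; F_m = (F_max+F_min)/2 = 1257.5 N
τ_a = K_W·8F_aD/(πd³) = 1.2121 × 455.28 = 551.87 MPa
τ_m = K_s·8F_mD/(πd³) = 1.0712 × 1017.8 = 1090.3 MPa
Goodman: 1/n_f = τ_a/S_se + τ_m/S_su = 551.87/293 + 1090.3/1020 = 1.88353 + 1.06892 = 2.9524
n_f = 1/2.9524 = 0.3387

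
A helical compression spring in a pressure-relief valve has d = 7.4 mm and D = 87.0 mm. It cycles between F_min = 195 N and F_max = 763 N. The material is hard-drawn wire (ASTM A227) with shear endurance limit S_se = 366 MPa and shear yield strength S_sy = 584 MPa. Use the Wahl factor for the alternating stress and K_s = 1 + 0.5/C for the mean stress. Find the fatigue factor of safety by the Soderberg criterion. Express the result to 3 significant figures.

C = D/d = 87.0/7.4 = 11.7568; K_W = (4C−1)/(4C−4)+0.615/C = 1.1220; K_s = 1+0.5/C = 1.0425
F_a = (F_max−F_min)/2 = 284 N; F_m = (F_max+F_min)/2 = 479 N
τ_a = K_W·8F_aD/(πd³) = 1.1220 × 155.27 = 174.22 MPa
τ_m = K_s·8F_mD/(πd³) = 1.0425 × 261.88 = 273.02 MPa
Soderberg: 1/n_f = τ_a/S_se + τ_m/S_sy = 174.22/366 + 273.02/584 = 0.47600 + 0.46749 = 0.94349
n_f = 1/0.94349 = 1.06

1.06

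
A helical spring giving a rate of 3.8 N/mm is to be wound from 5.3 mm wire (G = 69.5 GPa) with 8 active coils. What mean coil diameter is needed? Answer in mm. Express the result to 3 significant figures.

D = (Gd⁴/(8N_a·k))^(1/3) = (69.5×10³·5.3⁴/(8·8·3.8))^(1/3)
  = (225489)^(1/3) = 60.8660 mm

60.9 mm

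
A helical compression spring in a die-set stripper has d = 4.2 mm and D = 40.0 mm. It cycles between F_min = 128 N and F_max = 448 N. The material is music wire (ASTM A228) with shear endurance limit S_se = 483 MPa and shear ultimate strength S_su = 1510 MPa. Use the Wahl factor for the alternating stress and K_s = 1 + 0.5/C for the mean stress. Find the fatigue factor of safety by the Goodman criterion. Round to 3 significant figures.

1.25

C = D/d = 40.0/4.2 = 9.5238; K_W = (4C−1)/(4C−4)+0.615/C = 1.1526; K_s = 1+0.5/C = 1.0525
F_a = (F_max−F_min)/2 = 160 N; F_m = (F_max+F_min)/2 = 288 N
τ_a = K_W·8F_aD/(πd³) = 1.1526 × 219.97 = 253.53 MPa
τ_m = K_s·8F_mD/(πd³) = 1.0525 × 395.95 = 416.74 MPa
Goodman: 1/n_f = τ_a/S_se + τ_m/S_su = 253.53/483 + 416.74/1510 = 0.52492 + 0.27599 = 0.8009
n_f = 1/0.8009 = 1.249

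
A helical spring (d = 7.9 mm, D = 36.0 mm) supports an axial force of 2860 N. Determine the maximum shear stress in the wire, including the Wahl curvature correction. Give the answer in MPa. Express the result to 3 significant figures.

716 MPa

Spring index C = D/d = 36.0/7.9 = 4.5570
K_W = (4C−1)/(4C−4) + 0.615/C = 17.228/14.228 + 0.1350 = 1.3458
τ₀ = 8FD/(πd³) = 8·2860·36.0/(π·7.9³) = 823680/1548.9 = 531.77 MPa
τ_max = K·τ₀ = 1.3458 × 531.77 = 715.67 MPa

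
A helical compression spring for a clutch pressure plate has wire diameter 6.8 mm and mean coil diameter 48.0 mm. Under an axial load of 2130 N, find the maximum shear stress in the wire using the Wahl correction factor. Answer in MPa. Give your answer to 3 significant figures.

1000 MPa

Spring index C = D/d = 48.0/6.8 = 7.0588
K_W = (4C−1)/(4C−4) + 0.615/C = 27.235/24.235 + 0.0871 = 1.2109
τ₀ = 8FD/(πd³) = 8·2130·48.0/(π·6.8³) = 817920/987.82 = 828.01 MPa
τ_max = K·τ₀ = 1.2109 × 828.01 = 1002.6 MPa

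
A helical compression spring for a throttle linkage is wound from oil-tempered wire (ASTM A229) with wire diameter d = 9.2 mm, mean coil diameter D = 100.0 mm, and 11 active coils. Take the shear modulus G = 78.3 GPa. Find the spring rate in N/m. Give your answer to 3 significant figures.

6370 N/m

k = Gd⁴/(8D³N_a) = (78.3×10³ × 9.2⁴) / (8 × 100.0³ × 11)
  = 5.60936e+08 / 8.8e+07 = 6.3743 N/mm = 6374.3 N/m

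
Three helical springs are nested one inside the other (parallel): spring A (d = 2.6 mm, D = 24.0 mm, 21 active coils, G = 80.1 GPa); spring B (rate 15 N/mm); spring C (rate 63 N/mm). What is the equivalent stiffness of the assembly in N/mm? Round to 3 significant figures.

79.6 N/mm

k_A = Gd⁴/(8D³N_a) = (80.1×10³)(2.6⁴)/(8·24.0³·21) = 1.5761 N/mm
Parallel: k_eq = 1.5761 + 15 + 63 = 79.576 N/mm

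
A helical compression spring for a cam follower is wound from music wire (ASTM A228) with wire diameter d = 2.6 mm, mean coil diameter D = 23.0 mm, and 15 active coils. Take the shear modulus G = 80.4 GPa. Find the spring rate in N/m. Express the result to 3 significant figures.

k = Gd⁴/(8D³N_a) = (80.4×10³ × 2.6⁴) / (8 × 23.0³ × 15)
  = 3.67409e+06 / 1.46004e+06 = 2.5164 N/mm = 2516.4 N/m

2520 N/m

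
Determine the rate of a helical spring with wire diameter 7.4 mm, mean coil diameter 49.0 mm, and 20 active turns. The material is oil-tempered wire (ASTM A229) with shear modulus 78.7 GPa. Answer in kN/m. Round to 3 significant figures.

k = Gd⁴/(8D³N_a) = (78.7×10³ × 7.4⁴) / (8 × 49.0³ × 20)
  = 2.35994e+08 / 1.88238e+07 = 12.537 N/mm

12.5 kN/m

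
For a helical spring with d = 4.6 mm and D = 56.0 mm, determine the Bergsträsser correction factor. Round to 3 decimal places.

C = D/d = 56.0/4.6 = 12.1739
K_B = (4C+2)/(4C−3) = 50.696/45.696 = 1.1094

1.109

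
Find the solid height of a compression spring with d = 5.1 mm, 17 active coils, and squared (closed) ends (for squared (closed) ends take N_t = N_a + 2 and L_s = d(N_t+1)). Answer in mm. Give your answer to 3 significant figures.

squared (closed) ends: N_t = N_a + 2 = 17 + 2 = 19
L_s = d·(N_t+1) = 5.1 × 20 = 102 mm

102 mm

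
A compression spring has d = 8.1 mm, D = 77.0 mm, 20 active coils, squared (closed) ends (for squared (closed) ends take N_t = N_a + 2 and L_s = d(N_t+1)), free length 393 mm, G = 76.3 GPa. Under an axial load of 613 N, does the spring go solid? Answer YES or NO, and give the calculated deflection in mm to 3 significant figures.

NO, δ = 136 mm

k = Gd⁴/(8D³N_a) = (76.3×10³)(8.1⁴)/(8·77.0³·20) = 4.4965 N/mm
N_t = 22; L_s = 8.1·23 = 186.3 mm; δ_solid = L₀ − L_s = 393 − 186.3 = 206.7 mm
δ = F/k = 613/4.4965 = 136.33 mm
δ < δ_solid → spring does not go solid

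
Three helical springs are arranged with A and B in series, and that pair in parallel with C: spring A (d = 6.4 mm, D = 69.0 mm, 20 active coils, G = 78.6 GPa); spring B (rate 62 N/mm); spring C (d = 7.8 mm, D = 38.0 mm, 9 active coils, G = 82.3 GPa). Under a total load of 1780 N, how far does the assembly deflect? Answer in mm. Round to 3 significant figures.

k_A = Gd⁴/(8D³N_a) = (78.6×10³)(6.4⁴)/(8·69.0³·20) = 2.5089 N/mm
k_C = Gd⁴/(8D³N_a) = (82.3×10³)(7.8⁴)/(8·38.0³·9) = 77.107 N/mm
Springs A,B series: k_AB = 1/(1/2.5089+1/62) = 2.4113 N/mm; parallel with C: k_eq = 2.4113+77.107 = 79.518 N/mm
δ = F/k_eq = 1780/79.518 = 22.385 mm

22.4 mm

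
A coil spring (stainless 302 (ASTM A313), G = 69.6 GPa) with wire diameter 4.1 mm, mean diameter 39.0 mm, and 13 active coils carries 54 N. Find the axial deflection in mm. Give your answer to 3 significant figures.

16.9 mm

k = Gd⁴/(8D³N_a) = (69.6×10³)(4.1⁴)/(8·39.0³·13) = 3.188 N/mm
δ = F/k = 54 / 3.188 = 16.939 mm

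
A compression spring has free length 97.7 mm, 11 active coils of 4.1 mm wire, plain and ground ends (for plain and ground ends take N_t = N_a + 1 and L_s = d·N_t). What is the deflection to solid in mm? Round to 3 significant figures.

N_t = 12; L_s = 4.1·12 = 49.2 mm
δ_solid = L₀ − L_s = 97.7 − 49.2 = 48.5 mm

48.5 mm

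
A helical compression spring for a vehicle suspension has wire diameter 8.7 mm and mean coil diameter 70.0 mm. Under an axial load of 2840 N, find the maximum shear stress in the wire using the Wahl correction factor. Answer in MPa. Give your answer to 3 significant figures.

Spring index C = D/d = 70.0/8.7 = 8.0460
K_W = (4C−1)/(4C−4) + 0.615/C = 31.184/28.184 + 0.0764 = 1.1829
τ₀ = 8FD/(πd³) = 8·2840·70.0/(π·8.7³) = 1.5904e+06/2068.7 = 768.77 MPa
τ_max = K·τ₀ = 1.1829 × 768.77 = 909.37 MPa

909 MPa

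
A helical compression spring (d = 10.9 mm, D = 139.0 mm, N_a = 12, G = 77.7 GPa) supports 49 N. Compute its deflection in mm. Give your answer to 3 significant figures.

11.5 mm

k = Gd⁴/(8D³N_a) = (77.7×10³)(10.9⁴)/(8·139.0³·12) = 4.2541 N/mm
δ = F/k = 49 / 4.2541 = 11.518 mm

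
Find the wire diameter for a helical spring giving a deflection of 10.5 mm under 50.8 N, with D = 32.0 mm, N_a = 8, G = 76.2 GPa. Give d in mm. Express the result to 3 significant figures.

3.40 mm

Required rate k = F/δ = 50.8/10.5 = 4.8381 N/mm
d = (8D³N_a·k / G)^(1/4) = (8·32.0³·8·4.8381 / (76.2×10³))^0.25
  = (133.15)^0.25 = 3.3969 mm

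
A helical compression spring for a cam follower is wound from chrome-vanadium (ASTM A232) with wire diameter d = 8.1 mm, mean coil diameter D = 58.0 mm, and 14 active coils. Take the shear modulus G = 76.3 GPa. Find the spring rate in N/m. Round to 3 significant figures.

15000 N/m

k = Gd⁴/(8D³N_a) = (76.3×10³ × 8.1⁴) / (8 × 58.0³ × 14)
  = 3.28446e+08 / 2.18525e+07 = 15.03 N/mm = 15030 N/m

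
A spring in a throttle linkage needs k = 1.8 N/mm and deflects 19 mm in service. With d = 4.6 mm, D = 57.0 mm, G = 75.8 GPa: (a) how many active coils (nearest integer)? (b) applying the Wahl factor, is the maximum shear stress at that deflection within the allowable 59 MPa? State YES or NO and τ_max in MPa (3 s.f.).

(a) 13 coils; (b) YES, τ_max = 55.7 MPa

N_a = Gd⁴/(8D³k) = (75.8×10³)(4.6⁴)/(8·57.0³·1.8) = 12.73 → N_a = 13
Actual rate k = Gd⁴/(8D³·13) = 1.7621 N/mm
Working load F = kδ = 1.7621·19 = 33.481 N
C = 57.0/4.6 = 12.3913; K_W = (4C−1)/(4C−4)+0.615/C = 1.1155
τ_max = K_W·8FD/(πd³) = 1.1155·49.927 = 55.692 MPa
τ_max ≤ 59 MPa → acceptable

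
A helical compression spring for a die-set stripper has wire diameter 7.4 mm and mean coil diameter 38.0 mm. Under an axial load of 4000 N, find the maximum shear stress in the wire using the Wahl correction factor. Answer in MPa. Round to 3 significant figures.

Spring index C = D/d = 38.0/7.4 = 5.1351
K_W = (4C−1)/(4C−4) + 0.615/C = 19.541/16.541 + 0.1198 = 1.3011
τ₀ = 8FD/(πd³) = 8·4000·38.0/(π·7.4³) = 1.216e+06/1273 = 955.19 MPa
τ_max = K·τ₀ = 1.3011 × 955.19 = 1242.8 MPa

1240 MPa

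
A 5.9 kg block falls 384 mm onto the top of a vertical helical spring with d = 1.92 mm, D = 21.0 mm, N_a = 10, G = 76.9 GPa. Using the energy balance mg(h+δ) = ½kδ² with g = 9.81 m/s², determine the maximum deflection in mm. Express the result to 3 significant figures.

223 mm

k = Gd⁴/(8D³N_a) = (76.9×10³)(1.92⁴)/(8·21.0³·10) = 1.4105 N/mm
W = mg = 5.9 × 9.81 = 57.879 N
½kδ² − Wδ − Wh = 0 → δ = (W + √(W² + 2kWh))/k
δ = (57.879 + √(3350 + 62699.7))/1.4105 = (57.879 + 257)/1.4105 = 223.23 mm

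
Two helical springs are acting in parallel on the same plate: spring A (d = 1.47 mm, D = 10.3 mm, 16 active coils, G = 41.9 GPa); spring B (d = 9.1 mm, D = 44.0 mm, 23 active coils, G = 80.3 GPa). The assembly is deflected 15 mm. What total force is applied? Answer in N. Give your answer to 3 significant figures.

k_A = Gd⁴/(8D³N_a) = (41.9×10³)(1.47⁴)/(8·10.3³·16) = 1.3988 N/mm
k_B = Gd⁴/(8D³N_a) = (80.3×10³)(9.1⁴)/(8·44.0³·23) = 35.132 N/mm
Parallel: k_eq = 1.3988 + 35.132 = 36.531 N/mm
F = k_eq·δ = 36.531·15 = 547.97 N

548 N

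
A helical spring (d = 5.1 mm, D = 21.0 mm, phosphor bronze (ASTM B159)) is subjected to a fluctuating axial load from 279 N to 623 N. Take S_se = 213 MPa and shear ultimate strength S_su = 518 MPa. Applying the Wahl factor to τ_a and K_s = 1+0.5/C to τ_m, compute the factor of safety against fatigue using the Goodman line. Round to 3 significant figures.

C = D/d = 21.0/5.1 = 4.1176; K_W = (4C−1)/(4C−4)+0.615/C = 1.3899; K_s = 1+0.5/C = 1.1214
F_a = (F_max−F_min)/2 = 172 N; F_m = (F_max+F_min)/2 = 451 N
τ_a = K_W·8F_aD/(πd³) = 1.3899 × 69.339 = 96.376 MPa
τ_m = K_s·8F_mD/(πd³) = 1.1214 × 181.81 = 203.89 MPa
Goodman: 1/n_f = τ_a/S_se + τ_m/S_su = 96.376/213 + 203.89/518 = 0.45247 + 0.39361 = 0.84608
n_f = 1/0.84608 = 1.182

1.18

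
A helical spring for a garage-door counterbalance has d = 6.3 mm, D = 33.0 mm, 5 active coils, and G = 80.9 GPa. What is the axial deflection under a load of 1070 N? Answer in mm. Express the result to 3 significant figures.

k = Gd⁴/(8D³N_a) = (80.9×10³)(6.3⁴)/(8·33.0³·5) = 88.656 N/mm
δ = F/k = 1070 / 88.656 = 12.069 mm

12.1 mm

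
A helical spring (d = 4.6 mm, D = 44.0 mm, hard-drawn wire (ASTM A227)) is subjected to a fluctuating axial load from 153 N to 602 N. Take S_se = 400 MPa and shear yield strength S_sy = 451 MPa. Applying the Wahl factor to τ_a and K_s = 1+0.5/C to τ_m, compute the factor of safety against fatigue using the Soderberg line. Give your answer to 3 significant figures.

0.569

C = D/d = 44.0/4.6 = 9.5652; K_W = (4C−1)/(4C−4)+0.615/C = 1.1519; K_s = 1+0.5/C = 1.0523
F_a = (F_max−F_min)/2 = 224.5 N; F_m = (F_max+F_min)/2 = 377.5 N
τ_a = K_W·8F_aD/(πd³) = 1.1519 × 258.43 = 297.67 MPa
τ_m = K_s·8F_mD/(πd³) = 1.0523 × 434.55 = 457.26 MPa
Soderberg: 1/n_f = τ_a/S_se + τ_m/S_sy = 297.67/400 + 457.26/451 = 0.74417 + 1.01388 = 1.7581
n_f = 1/1.7581 = 0.5688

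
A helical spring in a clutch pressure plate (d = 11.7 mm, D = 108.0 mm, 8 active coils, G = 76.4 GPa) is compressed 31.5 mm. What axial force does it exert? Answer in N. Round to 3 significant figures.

559 N

k = Gd⁴/(8D³N_a) = (76.4×10³)(11.7⁴)/(8·108.0³·8) = 17.758 N/mm
F = k·δ = 17.758 × 31.5 = 559.37 N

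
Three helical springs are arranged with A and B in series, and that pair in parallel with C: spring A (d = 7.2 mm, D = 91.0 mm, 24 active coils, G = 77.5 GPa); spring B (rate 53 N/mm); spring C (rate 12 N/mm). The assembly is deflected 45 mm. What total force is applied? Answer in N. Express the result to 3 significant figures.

k_A = Gd⁴/(8D³N_a) = (77.5×10³)(7.2⁴)/(8·91.0³·24) = 1.4395 N/mm
Springs A,B series: k_AB = 1/(1/1.4395+1/53) = 1.4014 N/mm; parallel with C: k_eq = 1.4014+12 = 13.401 N/mm
F = k_eq·δ = 13.401·45 = 603.06 N

603 N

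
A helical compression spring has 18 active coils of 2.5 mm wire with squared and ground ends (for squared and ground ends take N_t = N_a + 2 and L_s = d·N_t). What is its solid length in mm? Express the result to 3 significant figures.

squared and ground ends: N_t = N_a + 2 = 18 + 2 = 20
L_s = d·N_t = 2.5 × 20 = 50 mm

50.0 mm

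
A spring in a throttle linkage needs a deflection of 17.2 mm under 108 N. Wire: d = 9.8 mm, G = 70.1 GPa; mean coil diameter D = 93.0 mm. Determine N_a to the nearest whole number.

Required rate k = F/δ = 108/17.2 = 6.2791 N/mm
N_a = Gd⁴/(8D³k) = (70.1×10³ × 9.8⁴)/(8 × 93.0³ × 6.2791)
    = 6.4658e+08 / 4.04049e+07 = 16 → 16 coils

16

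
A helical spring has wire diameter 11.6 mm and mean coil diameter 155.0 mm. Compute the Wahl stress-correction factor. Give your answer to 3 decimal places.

C = D/d = 155.0/11.6 = 13.3621
K_W = (4C−1)/(4C−4) + 0.615/C = 52.448/49.448 + 0.0460 = 1.1067

1.107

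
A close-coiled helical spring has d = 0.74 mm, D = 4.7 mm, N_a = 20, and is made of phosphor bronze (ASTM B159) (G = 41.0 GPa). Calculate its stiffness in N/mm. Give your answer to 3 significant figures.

0.740 N/mm

k = Gd⁴/(8D³N_a) = (41.0×10³ × 0.74⁴) / (8 × 4.7³ × 20)
  = 12294.5 / 16611.7 = 0.74011 N/mm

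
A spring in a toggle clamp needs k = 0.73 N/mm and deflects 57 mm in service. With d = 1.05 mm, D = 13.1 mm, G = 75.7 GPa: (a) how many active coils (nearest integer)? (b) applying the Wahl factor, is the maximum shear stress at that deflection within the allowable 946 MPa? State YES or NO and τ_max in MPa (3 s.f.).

N_a = Gd⁴/(8D³k) = (75.7×10³)(1.05⁴)/(8·13.1³·0.73) = 7.009 → N_a = 7
Actual rate k = Gd⁴/(8D³·7) = 0.73089 N/mm
Working load F = kδ = 0.73089·57 = 41.661 N
C = 13.1/1.05 = 12.4762; K_W = (4C−1)/(4C−4)+0.615/C = 1.1146
τ_max = K_W·8FD/(πd³) = 1.1146·1200.5 = 1338.2 MPa
τ_max > 946 MPa → exceeds allowable

(a) 7 coils; (b) NO, τ_max = 1340 MPa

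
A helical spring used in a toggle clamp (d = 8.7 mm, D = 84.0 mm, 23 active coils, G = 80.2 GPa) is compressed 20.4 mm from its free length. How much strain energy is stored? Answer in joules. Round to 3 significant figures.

0.877 J

k = Gd⁴/(8D³N_a) = (80.2×10³)(8.7⁴)/(8·84.0³·23) = 4.213 N/mm
U = ½kδ² = 0.5 × 4.213 × 20.4² = 876.65 N·mm = 0.87665 J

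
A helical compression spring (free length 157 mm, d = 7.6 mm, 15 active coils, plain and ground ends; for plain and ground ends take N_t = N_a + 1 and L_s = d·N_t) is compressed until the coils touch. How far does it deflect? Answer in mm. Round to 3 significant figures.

35.4 mm

N_t = 16; L_s = 7.6·16 = 121.6 mm
δ_solid = L₀ − L_s = 157 − 121.6 = 35.4 mm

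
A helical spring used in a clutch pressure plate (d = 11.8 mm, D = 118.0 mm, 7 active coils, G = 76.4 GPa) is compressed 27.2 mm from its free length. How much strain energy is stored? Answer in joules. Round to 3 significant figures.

5.96 J

k = Gd⁴/(8D³N_a) = (76.4×10³)(11.8⁴)/(8·118.0³·7) = 16.099 N/mm
U = ½kδ² = 0.5 × 16.099 × 27.2² = 5955.2 N·mm = 5.9552 J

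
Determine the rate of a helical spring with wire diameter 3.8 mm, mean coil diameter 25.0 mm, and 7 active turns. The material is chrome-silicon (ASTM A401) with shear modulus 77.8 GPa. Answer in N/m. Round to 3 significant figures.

18500 N/m

k = Gd⁴/(8D³N_a) = (77.8×10³ × 3.8⁴) / (8 × 25.0³ × 7)
  = 1.62224e+07 / 875000 = 18.54 N/mm = 18540 N/m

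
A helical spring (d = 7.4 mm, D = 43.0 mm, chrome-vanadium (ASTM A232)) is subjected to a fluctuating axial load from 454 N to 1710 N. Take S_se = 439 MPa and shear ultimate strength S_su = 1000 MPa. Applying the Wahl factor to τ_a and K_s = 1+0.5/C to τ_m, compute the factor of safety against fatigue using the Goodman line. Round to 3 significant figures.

1.24

C = D/d = 43.0/7.4 = 5.8108; K_W = (4C−1)/(4C−4)+0.615/C = 1.2617; K_s = 1+0.5/C = 1.0860
F_a = (F_max−F_min)/2 = 628 N; F_m = (F_max+F_min)/2 = 1082 N
τ_a = K_W·8F_aD/(πd³) = 1.2617 × 169.7 = 214.11 MPa
τ_m = K_s·8F_mD/(πd³) = 1.0860 × 292.38 = 317.53 MPa
Goodman: 1/n_f = τ_a/S_se + τ_m/S_su = 214.11/439 + 317.53/1000 = 0.48773 + 0.31753 = 0.80526
n_f = 1/0.80526 = 1.242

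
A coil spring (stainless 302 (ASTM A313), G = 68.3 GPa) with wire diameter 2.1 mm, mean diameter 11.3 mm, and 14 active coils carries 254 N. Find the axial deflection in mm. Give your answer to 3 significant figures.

k = Gd⁴/(8D³N_a) = (68.3×10³)(2.1⁴)/(8·11.3³·14) = 8.2195 N/mm
δ = F/k = 254 / 8.2195 = 30.902 mm

30.9 mm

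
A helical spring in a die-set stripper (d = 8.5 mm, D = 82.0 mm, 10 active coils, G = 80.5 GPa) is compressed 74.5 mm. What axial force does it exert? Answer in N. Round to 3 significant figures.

710 N

k = Gd⁴/(8D³N_a) = (80.5×10³)(8.5⁴)/(8·82.0³·10) = 9.5266 N/mm
F = k·δ = 9.5266 × 74.5 = 709.74 N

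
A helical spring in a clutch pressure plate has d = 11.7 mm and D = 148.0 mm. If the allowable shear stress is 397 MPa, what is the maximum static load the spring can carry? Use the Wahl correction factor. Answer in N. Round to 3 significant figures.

C = D/d = 148.0/11.7 = 12.6496
K_W = (4C−1)/(4C−4) + 0.615/C = 49.598/46.598 + 0.0486 = 1.1130
τ_max = K·8FD/(πd³) → F_max = τ_allow·πd³/(8DK)
F_max = 397·π·11.7³/(8·148.0·1.1130) = 1.9976e+06/1317.8 = 1515.8 N

1520 N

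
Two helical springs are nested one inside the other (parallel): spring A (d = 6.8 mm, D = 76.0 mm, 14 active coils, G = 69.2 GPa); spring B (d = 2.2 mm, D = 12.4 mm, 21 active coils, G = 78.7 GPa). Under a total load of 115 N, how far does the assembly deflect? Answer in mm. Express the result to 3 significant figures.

k_A = Gd⁴/(8D³N_a) = (69.2×10³)(6.8⁴)/(8·76.0³·14) = 3.0094 N/mm
k_B = Gd⁴/(8D³N_a) = (78.7×10³)(2.2⁴)/(8·12.4³·21) = 5.7556 N/mm
Parallel: k_eq = 3.0094 + 5.7556 = 8.765 N/mm
δ = F/k_eq = 115/8.765 = 13.12 mm

13.1 mm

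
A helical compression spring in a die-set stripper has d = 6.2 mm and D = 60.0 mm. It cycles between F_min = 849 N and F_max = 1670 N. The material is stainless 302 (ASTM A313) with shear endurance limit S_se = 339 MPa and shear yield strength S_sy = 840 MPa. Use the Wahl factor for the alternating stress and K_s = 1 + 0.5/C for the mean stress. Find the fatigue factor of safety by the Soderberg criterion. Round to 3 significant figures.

C = D/d = 60.0/6.2 = 9.6774; K_W = (4C−1)/(4C−4)+0.615/C = 1.1500; K_s = 1+0.5/C = 1.0517
F_a = (F_max−F_min)/2 = 410.5 N; F_m = (F_max+F_min)/2 = 1259.5 N
τ_a = K_W·8F_aD/(πd³) = 1.1500 × 263.17 = 302.64 MPa
τ_m = K_s·8F_mD/(πd³) = 1.0517 × 807.45 = 849.17 MPa
Soderberg: 1/n_f = τ_a/S_se + τ_m/S_sy = 302.64/339 + 849.17/840 = 0.89273 + 1.01091 = 1.9036
n_f = 1/1.9036 = 0.5253

0.525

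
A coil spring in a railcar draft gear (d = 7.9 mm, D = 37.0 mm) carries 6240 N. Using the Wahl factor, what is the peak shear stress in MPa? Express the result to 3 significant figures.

Spring index C = D/d = 37.0/7.9 = 4.6835
K_W = (4C−1)/(4C−4) + 0.615/C = 17.734/14.734 + 0.1313 = 1.3349
τ₀ = 8FD/(πd³) = 8·6240·37.0/(π·7.9³) = 1.84704e+06/1548.9 = 1192.5 MPa
τ_max = K·τ₀ = 1.3349 × 1192.5 = 1591.8 MPa

1590 MPa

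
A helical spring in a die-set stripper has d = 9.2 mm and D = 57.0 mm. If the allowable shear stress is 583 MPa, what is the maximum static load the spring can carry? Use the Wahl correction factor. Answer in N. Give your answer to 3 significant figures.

C = D/d = 57.0/9.2 = 6.1957
K_W = (4C−1)/(4C−4) + 0.615/C = 23.783/20.783 + 0.0993 = 1.2436
τ_max = K·8FD/(πd³) → F_max = τ_allow·πd³/(8DK)
F_max = 583·π·9.2³/(8·57.0·1.2436) = 1.4262e+06/567.09 = 2515 N

2510 N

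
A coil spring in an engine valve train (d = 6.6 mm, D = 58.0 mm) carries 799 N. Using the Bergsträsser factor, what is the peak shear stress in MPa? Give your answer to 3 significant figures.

474 MPa

Spring index C = D/d = 58.0/6.6 = 8.7879
K_B = (4C+2)/(4C−3) = 37.152/32.152 = 1.1555
τ₀ = 8FD/(πd³) = 8·799·58.0/(π·6.6³) = 370736/903.2 = 410.47 MPa
τ_max = K·τ₀ = 1.1555 × 410.47 = 474.31 MPa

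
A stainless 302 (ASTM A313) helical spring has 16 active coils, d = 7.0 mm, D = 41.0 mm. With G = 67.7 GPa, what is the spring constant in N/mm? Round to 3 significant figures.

k = Gd⁴/(8D³N_a) = (67.7×10³ × 7.0⁴) / (8 × 41.0³ × 16)
  = 1.62548e+08 / 8.82189e+06 = 18.426 N/mm

18.4 N/mm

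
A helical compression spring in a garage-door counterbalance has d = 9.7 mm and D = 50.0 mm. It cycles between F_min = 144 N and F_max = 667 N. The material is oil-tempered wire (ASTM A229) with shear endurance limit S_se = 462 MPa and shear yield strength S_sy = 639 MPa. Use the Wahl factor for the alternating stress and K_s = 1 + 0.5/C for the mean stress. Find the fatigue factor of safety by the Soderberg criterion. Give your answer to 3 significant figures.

C = D/d = 50.0/9.7 = 5.1546; K_W = (4C−1)/(4C−4)+0.615/C = 1.2998; K_s = 1+0.5/C = 1.0970
F_a = (F_max−F_min)/2 = 261.5 N; F_m = (F_max+F_min)/2 = 405.5 N
τ_a = K_W·8F_aD/(πd³) = 1.2998 × 36.481 = 47.419 MPa
τ_m = K_s·8F_mD/(πd³) = 1.0970 × 56.57 = 62.057 MPa
Soderberg: 1/n_f = τ_a/S_se + τ_m/S_sy = 47.419/462 + 62.057/639 = 0.10264 + 0.09712 = 0.19975
n_f = 1/0.19975 = 5.006

5.01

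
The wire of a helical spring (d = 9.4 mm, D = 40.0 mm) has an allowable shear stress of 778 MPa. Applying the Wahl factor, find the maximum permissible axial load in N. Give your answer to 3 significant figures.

4610 N

C = D/d = 40.0/9.4 = 4.2553
K_W = (4C−1)/(4C−4) + 0.615/C = 16.021/13.021 + 0.1445 = 1.3749
τ_max = K·8FD/(πd³) → F_max = τ_allow·πd³/(8DK)
F_max = 778·π·9.4³/(8·40.0·1.3749) = 2.0301e+06/439.97 = 4614.1 N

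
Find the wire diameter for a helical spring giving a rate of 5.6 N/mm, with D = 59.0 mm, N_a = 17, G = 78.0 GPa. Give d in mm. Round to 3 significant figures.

6.69 mm

d = (8D³N_a·k / G)^(1/4) = (8·59.0³·17·5.6 / (78.0×10³))^0.25
  = (2005.3)^0.25 = 6.6919 mm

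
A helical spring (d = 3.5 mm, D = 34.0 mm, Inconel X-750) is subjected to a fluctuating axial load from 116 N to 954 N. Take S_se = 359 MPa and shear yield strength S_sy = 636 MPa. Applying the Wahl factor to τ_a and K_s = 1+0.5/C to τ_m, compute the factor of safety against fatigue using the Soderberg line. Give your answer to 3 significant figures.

C = D/d = 34.0/3.5 = 9.7143; K_W = (4C−1)/(4C−4)+0.615/C = 1.1494; K_s = 1+0.5/C = 1.0515
F_a = (F_max−F_min)/2 = 419 N; F_m = (F_max+F_min)/2 = 535 N
τ_a = K_W·8F_aD/(πd³) = 1.1494 × 846.11 = 972.5 MPa
τ_m = K_s·8F_mD/(πd³) = 1.0515 × 1080.4 = 1136 MPa
Soderberg: 1/n_f = τ_a/S_se + τ_m/S_sy = 972.5/359 + 1136/636 = 2.70892 + 1.78611 = 4.495
n_f = 1/4.495 = 0.2225

0.222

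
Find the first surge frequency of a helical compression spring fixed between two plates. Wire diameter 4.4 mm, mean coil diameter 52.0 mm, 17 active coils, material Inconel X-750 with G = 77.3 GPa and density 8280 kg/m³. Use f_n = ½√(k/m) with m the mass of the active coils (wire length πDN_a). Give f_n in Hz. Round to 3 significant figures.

32.9 Hz

k = Gd⁴/(8D³N_a) = (77.3×10³)(4.4⁴)/(8·52.0³·17) = 1.5151 N/mm = 1515.1 N/m
Wire length L = πDN_a = π·52.0·17 = 2777.2 mm
m = ρ·(πd²/4)·L = 8280 × 15.205×10⁻⁶ m² × 2.7772 m = 0.34965 kg
f_n = ½√(k/m) = 0.5·√(1515.1/0.34965) = 0.5·√(4333.2) = 32.914 Hz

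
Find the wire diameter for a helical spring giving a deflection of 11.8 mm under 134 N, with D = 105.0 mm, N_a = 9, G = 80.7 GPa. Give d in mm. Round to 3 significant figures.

Required rate k = F/δ = 134/11.8 = 11.356 N/mm
d = (8D³N_a·k / G)^(1/4) = (8·105.0³·9·11.356 / (80.7×10³))^0.25
  = (11729)^0.25 = 10.4067 mm

10.4 mm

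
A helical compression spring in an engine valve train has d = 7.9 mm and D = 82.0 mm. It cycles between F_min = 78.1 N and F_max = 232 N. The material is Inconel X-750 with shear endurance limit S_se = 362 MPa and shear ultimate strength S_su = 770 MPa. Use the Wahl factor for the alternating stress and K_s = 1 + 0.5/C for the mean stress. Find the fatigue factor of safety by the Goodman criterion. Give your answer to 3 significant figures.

C = D/d = 82.0/7.9 = 10.3797; K_W = (4C−1)/(4C−4)+0.615/C = 1.1392; K_s = 1+0.5/C = 1.0482
F_a = (F_max−F_min)/2 = 76.95 N; F_m = (F_max+F_min)/2 = 155.05 N
τ_a = K_W·8F_aD/(πd³) = 1.1392 × 32.59 = 37.127 MPa
τ_m = K_s·8F_mD/(πd³) = 1.0482 × 65.667 = 68.83 MPa
Goodman: 1/n_f = τ_a/S_se + τ_m/S_su = 37.127/362 + 68.83/770 = 0.10256 + 0.08939 = 0.19195
n_f = 1/0.19195 = 5.21

5.21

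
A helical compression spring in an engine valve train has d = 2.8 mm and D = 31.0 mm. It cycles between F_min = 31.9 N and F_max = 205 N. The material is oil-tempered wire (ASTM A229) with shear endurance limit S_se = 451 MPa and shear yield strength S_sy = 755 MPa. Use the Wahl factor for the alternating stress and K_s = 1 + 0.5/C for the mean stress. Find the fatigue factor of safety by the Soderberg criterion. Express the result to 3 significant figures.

0.730

C = D/d = 31.0/2.8 = 11.0714; K_W = (4C−1)/(4C−4)+0.615/C = 1.1300; K_s = 1+0.5/C = 1.0452
F_a = (F_max−F_min)/2 = 86.55 N; F_m = (F_max+F_min)/2 = 118.45 N
τ_a = K_W·8F_aD/(πd³) = 1.1300 × 311.24 = 351.71 MPa
τ_m = K_s·8F_mD/(πd³) = 1.0452 × 425.95 = 445.19 MPa
Soderberg: 1/n_f = τ_a/S_se + τ_m/S_sy = 351.71/451 + 445.19/755 = 0.77984 + 0.58966 = 1.3695
n_f = 1/1.3695 = 0.7302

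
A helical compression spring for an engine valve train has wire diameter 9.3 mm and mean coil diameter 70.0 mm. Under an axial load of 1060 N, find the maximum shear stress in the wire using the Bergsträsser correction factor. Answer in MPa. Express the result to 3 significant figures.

Spring index C = D/d = 70.0/9.3 = 7.5269
K_B = (4C+2)/(4C−3) = 32.108/27.108 = 1.1845
τ₀ = 8FD/(πd³) = 8·1060·70.0/(π·9.3³) = 593600/2527 = 234.91 MPa
τ_max = K·τ₀ = 1.1845 × 234.91 = 278.24 MPa

278 MPa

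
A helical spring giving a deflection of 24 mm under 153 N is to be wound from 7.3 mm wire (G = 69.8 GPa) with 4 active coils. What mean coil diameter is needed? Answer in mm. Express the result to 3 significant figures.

99.0 mm

Required rate k = F/δ = 153/24 = 6.375 N/mm
D = (Gd⁴/(8N_a·k))^(1/3) = (69.8×10³·7.3⁴/(8·4·6.375))^(1/3)
  = (971665)^(1/3) = 99.0464 mm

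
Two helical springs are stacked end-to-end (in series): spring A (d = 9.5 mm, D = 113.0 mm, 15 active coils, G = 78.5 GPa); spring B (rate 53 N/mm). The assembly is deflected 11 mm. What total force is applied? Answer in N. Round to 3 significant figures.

k_A = Gd⁴/(8D³N_a) = (78.5×10³)(9.5⁴)/(8·113.0³·15) = 3.6927 N/mm
Series: 1/k_eq = 1/3.6927 + 1/53 = 0.28967; k_eq = 3.4522 N/mm
F = k_eq·δ = 3.4522·11 = 37.974 N

38.0 N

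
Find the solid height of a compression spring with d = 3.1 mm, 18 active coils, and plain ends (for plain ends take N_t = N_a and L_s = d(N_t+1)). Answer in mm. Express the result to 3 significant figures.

plain ends: N_t = N_a = 18
L_s = d·(N_t+1) = 3.1 × 19 = 58.9 mm

58.9 mm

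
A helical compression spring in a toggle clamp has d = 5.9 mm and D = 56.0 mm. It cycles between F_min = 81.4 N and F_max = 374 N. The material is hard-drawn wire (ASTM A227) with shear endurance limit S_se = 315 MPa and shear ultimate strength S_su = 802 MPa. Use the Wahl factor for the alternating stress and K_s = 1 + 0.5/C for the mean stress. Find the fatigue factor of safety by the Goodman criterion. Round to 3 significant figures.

C = D/d = 56.0/5.9 = 9.4915; K_W = (4C−1)/(4C−4)+0.615/C = 1.1531; K_s = 1+0.5/C = 1.0527
F_a = (F_max−F_min)/2 = 146.3 N; F_m = (F_max+F_min)/2 = 227.7 N
τ_a = K_W·8F_aD/(πd³) = 1.1531 × 101.58 = 117.14 MPa
τ_m = K_s·8F_mD/(πd³) = 1.0527 × 158.1 = 166.43 MPa
Goodman: 1/n_f = τ_a/S_se + τ_m/S_su = 117.14/315 + 166.43/802 = 0.37186 + 0.20752 = 0.57938
n_f = 1/0.57938 = 1.726

1.73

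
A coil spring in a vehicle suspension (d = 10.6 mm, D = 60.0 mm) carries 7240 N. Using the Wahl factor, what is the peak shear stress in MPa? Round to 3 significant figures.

1180 MPa

Spring index C = D/d = 60.0/10.6 = 5.6604
K_W = (4C−1)/(4C−4) + 0.615/C = 21.642/18.642 + 0.1086 = 1.2696
τ₀ = 8FD/(πd³) = 8·7240·60.0/(π·10.6³) = 3.4752e+06/3741.7 = 928.78 MPa
τ_max = K·τ₀ = 1.2696 × 928.78 = 1179.2 MPa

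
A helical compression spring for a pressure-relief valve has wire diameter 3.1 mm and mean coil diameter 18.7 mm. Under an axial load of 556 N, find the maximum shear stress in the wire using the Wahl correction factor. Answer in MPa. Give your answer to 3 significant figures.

1110 MPa

Spring index C = D/d = 18.7/3.1 = 6.0323
K_W = (4C−1)/(4C−4) + 0.615/C = 23.129/20.129 + 0.1020 = 1.2510
τ₀ = 8FD/(πd³) = 8·556·18.7/(π·3.1³) = 83177.6/93.591 = 888.73 MPa
τ_max = K·τ₀ = 1.2510 × 888.73 = 1111.8 MPa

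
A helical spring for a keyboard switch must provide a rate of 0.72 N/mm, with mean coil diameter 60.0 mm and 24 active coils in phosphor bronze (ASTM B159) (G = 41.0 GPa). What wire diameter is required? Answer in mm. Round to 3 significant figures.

d = (8D³N_a·k / G)^(1/4) = (8·60.0³·24·0.72 / (41.0×10³))^0.25
  = (728.29)^0.25 = 5.1949 mm

5.19 mm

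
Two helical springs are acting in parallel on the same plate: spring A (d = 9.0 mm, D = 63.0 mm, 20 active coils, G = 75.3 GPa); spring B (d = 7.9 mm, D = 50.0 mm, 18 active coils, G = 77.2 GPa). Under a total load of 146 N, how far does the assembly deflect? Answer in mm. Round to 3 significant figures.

5.03 mm

k_A = Gd⁴/(8D³N_a) = (75.3×10³)(9.0⁴)/(8·63.0³·20) = 12.349 N/mm
k_B = Gd⁴/(8D³N_a) = (77.2×10³)(7.9⁴)/(8·50.0³·18) = 16.705 N/mm
Parallel: k_eq = 12.349 + 16.705 = 29.054 N/mm
δ = F/k_eq = 146/29.054 = 5.0251 mm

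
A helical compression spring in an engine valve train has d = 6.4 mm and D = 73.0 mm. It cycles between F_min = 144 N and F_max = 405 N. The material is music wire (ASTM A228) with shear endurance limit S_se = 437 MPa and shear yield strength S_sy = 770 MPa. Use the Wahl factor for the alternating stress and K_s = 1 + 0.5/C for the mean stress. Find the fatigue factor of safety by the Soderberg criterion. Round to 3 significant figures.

C = D/d = 73.0/6.4 = 11.4062; K_W = (4C−1)/(4C−4)+0.615/C = 1.1260; K_s = 1+0.5/C = 1.0438
F_a = (F_max−F_min)/2 = 130.5 N; F_m = (F_max+F_min)/2 = 274.5 N
τ_a = K_W·8F_aD/(πd³) = 1.1260 × 92.541 = 104.2 MPa
τ_m = K_s·8F_mD/(πd³) = 1.0438 × 194.65 = 203.19 MPa
Soderberg: 1/n_f = τ_a/S_se + τ_m/S_sy = 104.2/437 + 203.19/770 = 0.23844 + 0.26388 = 0.50232
n_f = 1/0.50232 = 1.991

1.99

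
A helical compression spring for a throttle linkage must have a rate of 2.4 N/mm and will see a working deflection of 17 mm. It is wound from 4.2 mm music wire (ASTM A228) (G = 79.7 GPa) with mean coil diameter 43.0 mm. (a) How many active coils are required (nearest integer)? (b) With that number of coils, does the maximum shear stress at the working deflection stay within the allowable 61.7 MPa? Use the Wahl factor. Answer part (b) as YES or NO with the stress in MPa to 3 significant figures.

(a) 16 coils; (b) NO, τ_max = 69.9 MPa

N_a = Gd⁴/(8D³k) = (79.7×10³)(4.2⁴)/(8·43.0³·2.4) = 16.25 → N_a = 16
Actual rate k = Gd⁴/(8D³·16) = 2.4369 N/mm
Working load F = kδ = 2.4369·17 = 41.428 N
C = 43.0/4.2 = 10.2381; K_W = (4C−1)/(4C−4)+0.615/C = 1.1413
τ_max = K_W·8FD/(πd³) = 1.1413·61.228 = 69.877 MPa
τ_max > 61.7 MPa → exceeds allowable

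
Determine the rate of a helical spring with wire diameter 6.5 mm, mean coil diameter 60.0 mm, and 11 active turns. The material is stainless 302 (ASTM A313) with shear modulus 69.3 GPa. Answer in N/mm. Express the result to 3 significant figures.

6.51 N/mm

k = Gd⁴/(8D³N_a) = (69.3×10³ × 6.5⁴) / (8 × 60.0³ × 11)
  = 1.23705e+08 / 1.9008e+07 = 6.508 N/mm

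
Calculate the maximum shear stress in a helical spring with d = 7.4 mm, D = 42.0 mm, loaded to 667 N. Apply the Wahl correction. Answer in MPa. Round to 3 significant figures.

223 MPa

Spring index C = D/d = 42.0/7.4 = 5.6757
K_W = (4C−1)/(4C−4) + 0.615/C = 21.703/18.703 + 0.1084 = 1.2688
τ₀ = 8FD/(πd³) = 8·667·42.0/(π·7.4³) = 224112/1273 = 176.04 MPa
τ_max = K·τ₀ = 1.2688 × 176.04 = 223.36 MPa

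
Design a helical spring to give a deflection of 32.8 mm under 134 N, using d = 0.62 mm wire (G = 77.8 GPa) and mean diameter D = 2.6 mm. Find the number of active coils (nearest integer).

Required rate k = F/δ = 134/32.8 = 4.0854 N/mm
N_a = Gd⁴/(8D³k) = (77.8×10³ × 0.62⁴)/(8 × 2.6³ × 4.0854)
    = 11496 / 574.435 = 20.01 → 20 coils

20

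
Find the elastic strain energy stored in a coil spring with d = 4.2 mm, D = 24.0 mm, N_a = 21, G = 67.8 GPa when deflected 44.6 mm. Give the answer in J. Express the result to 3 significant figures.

k = Gd⁴/(8D³N_a) = (67.8×10³)(4.2⁴)/(8·24.0³·21) = 9.0841 N/mm
U = ½kδ² = 0.5 × 9.0841 × 44.6² = 9034.9 N·mm = 9.0349 J

9.03 J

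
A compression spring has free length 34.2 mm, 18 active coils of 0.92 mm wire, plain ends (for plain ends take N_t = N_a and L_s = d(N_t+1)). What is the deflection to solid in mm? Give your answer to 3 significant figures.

16.7 mm

N_t = 18; L_s = 0.92·19 = 17.48 mm
δ_solid = L₀ − L_s = 34.2 − 17.48 = 16.72 mm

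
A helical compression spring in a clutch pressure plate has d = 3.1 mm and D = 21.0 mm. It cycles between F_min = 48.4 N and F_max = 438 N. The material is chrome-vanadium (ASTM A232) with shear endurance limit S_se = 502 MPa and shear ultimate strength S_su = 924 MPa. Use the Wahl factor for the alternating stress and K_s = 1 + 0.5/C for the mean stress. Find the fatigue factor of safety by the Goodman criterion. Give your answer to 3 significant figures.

0.737

C = D/d = 21.0/3.1 = 6.7742; K_W = (4C−1)/(4C−4)+0.615/C = 1.2207; K_s = 1+0.5/C = 1.0738
F_a = (F_max−F_min)/2 = 194.8 N; F_m = (F_max+F_min)/2 = 243.2 N
τ_a = K_W·8F_aD/(πd³) = 1.2207 × 349.67 = 426.84 MPa
τ_m = K_s·8F_mD/(πd³) = 1.0738 × 436.55 = 468.78 MPa
Goodman: 1/n_f = τ_a/S_se + τ_m/S_su = 426.84/502 + 468.78/924 = 0.85027 + 0.50733 = 1.3576
n_f = 1/1.3576 = 0.7366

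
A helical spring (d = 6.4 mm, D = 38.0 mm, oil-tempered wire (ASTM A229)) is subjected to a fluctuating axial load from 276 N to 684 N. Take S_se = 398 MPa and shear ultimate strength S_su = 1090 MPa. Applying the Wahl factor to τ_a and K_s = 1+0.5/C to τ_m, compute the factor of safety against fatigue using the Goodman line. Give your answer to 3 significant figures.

C = D/d = 38.0/6.4 = 5.9375; K_W = (4C−1)/(4C−4)+0.615/C = 1.2555; K_s = 1+0.5/C = 1.0842
F_a = (F_max−F_min)/2 = 204 N; F_m = (F_max+F_min)/2 = 480 N
τ_a = K_W·8F_aD/(πd³) = 1.2555 × 75.303 = 94.542 MPa
τ_m = K_s·8F_mD/(πd³) = 1.0842 × 177.18 = 192.1 MPa
Goodman: 1/n_f = τ_a/S_se + τ_m/S_su = 94.542/398 + 192.1/1090 = 0.23754 + 0.17624 = 0.41378
n_f = 1/0.41378 = 2.417

2.42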